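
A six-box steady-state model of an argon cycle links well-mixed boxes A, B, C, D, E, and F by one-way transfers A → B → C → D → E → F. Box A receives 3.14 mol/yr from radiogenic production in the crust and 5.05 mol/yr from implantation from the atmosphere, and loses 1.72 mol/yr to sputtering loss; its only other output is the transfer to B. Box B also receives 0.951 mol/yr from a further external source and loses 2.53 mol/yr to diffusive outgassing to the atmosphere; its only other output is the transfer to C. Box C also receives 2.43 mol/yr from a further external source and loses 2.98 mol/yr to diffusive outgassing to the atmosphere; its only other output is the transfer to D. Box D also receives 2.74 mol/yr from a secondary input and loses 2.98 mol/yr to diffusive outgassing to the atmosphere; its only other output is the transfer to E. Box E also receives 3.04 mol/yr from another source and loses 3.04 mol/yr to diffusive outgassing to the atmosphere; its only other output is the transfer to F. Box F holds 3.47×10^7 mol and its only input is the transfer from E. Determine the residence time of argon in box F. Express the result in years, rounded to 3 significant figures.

Box A: F(A→B) = (3.14 + 5.05) − 1.72 = 6.4700 mol/yr.
Box B: F(B→C) = (6.4700 + 0.951) − 2.53 = 4.8910 mol/yr.
Box C: F(C→D) = (4.8910 + 2.43) − 2.98 = 4.3410 mol/yr.
Box D: F(D→E) = (4.3410 + 2.74) − 2.98 = 4.1010 mol/yr.
Box E: F(E→F) = (4.1010 + 3.04) − 3.04 = 4.1010 mol/yr.
Box F throughput = its input = 4.1010 mol/yr; τ = 3.47×10^7 / 4.1010 = 8.461×10^6 yr.

8.46×10^6 yr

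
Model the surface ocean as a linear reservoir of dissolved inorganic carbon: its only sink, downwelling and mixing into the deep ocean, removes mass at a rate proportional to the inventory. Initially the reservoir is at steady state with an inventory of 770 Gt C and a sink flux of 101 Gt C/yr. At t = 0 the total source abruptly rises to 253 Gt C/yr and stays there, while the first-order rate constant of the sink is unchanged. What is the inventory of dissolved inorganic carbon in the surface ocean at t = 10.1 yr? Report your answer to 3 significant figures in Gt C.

1620 Gt C

τ = M₀/F₀ = 770/101 = 7.624 yr; rate constant k = 1/τ.
New steady state M_∞ = F₁/k = F₁·τ = 253 × 7.624 = 1928.8 Gt C.
M(t) = M_∞ + (M₀ − M_∞)·e^(−t/τ); t/τ = 10.1/7.624 = 1.325, so e^(−t/τ) = 0.2659.
M(t) = 1928.8 − 1159 × 0.2659 = 1620.7 Gt C.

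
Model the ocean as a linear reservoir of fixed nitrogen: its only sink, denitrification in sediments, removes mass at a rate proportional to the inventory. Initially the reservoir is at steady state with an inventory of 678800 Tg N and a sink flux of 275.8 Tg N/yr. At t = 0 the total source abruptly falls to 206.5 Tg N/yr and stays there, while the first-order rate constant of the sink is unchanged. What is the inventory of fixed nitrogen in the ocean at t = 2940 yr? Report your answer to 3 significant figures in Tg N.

560000 Tg N

The sink rate constant is k = F₀/M₀ = 275.8/678800 = 0.0004063 yr⁻¹.
Solving dM/dt = F₁ − kM with M(0) = M₀ gives M(t) = F₁/k + (M₀ − F₁/k)·e^(−kt).
F₁/k = 206.5/0.0004063 = 508240 Tg N; kt = 0.0004063 × 2940 = 1.195, e^(−kt) = 0.3028.
M(2940) = 508240 + (678800 − 508240) × 0.3028 = 508240 + 51650 = 559890 Tg N.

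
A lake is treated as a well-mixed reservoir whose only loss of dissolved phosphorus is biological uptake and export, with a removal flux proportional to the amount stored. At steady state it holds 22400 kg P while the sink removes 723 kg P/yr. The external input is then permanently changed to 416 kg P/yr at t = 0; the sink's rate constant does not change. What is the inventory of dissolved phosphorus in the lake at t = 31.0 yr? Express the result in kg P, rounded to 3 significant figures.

16400 kg P

Residence time τ = M₀/F₀ = 30.98 yr. The eventual steady state is M_∞ = M₀·(F₁/F₀) = 22400 × 416/723 = 12889 kg P.
The anomaly ΔM(t) = M(t) − M_∞ decays as ΔM₀·e^(−t/τ) with ΔM₀ = 22400 − 12889 = 9511 kg P.
At t = 31.0 yr, e^(−t/τ) = e^(−1.001) = 0.3677, so ΔM = 3497 kg P and M = 12889 + 3497 = 16386 kg P.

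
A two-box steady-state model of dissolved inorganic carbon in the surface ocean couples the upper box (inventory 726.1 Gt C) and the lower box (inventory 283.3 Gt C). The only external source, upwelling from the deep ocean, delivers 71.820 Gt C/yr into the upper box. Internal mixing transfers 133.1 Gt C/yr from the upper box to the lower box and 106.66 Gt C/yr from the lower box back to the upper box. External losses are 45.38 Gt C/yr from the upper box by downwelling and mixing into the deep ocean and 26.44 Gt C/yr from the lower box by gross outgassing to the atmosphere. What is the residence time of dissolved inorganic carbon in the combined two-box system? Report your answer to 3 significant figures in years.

Residence time in the combined system uses the total inventory and the total *external* removal — internal exchanges between the two boxes cancel.
M_total = 726.1 + 283.3 = 1009.4 Gt C.
ΣF_external_out = 45.38 + 26.44 = 71.820 Gt C/yr.
τ = M_total / ΣF_ext = 1009.4 / 71.820 = 14.05 yr.

14.1 yr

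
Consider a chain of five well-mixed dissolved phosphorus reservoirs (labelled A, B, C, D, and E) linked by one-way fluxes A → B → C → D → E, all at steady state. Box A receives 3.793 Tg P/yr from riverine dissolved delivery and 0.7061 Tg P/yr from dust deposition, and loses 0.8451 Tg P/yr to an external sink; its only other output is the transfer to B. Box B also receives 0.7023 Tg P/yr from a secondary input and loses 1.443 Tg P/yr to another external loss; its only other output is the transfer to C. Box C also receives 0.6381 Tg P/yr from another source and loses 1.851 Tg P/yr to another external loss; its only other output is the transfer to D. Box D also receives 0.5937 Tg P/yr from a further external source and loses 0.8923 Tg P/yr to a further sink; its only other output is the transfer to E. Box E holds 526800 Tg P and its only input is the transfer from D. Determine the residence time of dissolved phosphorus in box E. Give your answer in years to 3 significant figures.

376000 yr

Box A: F(A→B) = (3.793 + 0.7061) − 0.8451 = 3.6540 Tg P/yr.
Box B: F(B→C) = (3.6540 + 0.7023) − 1.443 = 2.9133 Tg P/yr.
Box C: F(C→D) = (2.9133 + 0.6381) − 1.851 = 1.7004 Tg P/yr.
Box D: F(D→E) = (1.7004 + 0.5937) − 0.8923 = 1.4018 Tg P/yr.
Box E throughput = its input = 1.4018 Tg P/yr; τ = 526800 / 1.4018 = 375800 yr.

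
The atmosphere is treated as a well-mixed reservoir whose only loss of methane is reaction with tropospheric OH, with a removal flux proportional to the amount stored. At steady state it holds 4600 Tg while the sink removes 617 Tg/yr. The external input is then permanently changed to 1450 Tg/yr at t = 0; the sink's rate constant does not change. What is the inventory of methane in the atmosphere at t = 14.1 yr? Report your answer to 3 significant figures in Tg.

9870 Tg

The sink rate constant is k = F₀/M₀ = 617/4600 = 0.1341 yr⁻¹.
Solving dM/dt = F₁ − kM with M(0) = M₀ gives M(t) = F₁/k + (M₀ − F₁/k)·e^(−kt).
F₁/k = 1450/0.1341 = 10810 Tg; kt = 0.1341 × 14.1 = 1.891, e^(−kt) = 0.1509.
M(14.1) = 10810 + (4600 − 10810) × 0.1509 = 10810 − 937.1 = 9873.3 Tg.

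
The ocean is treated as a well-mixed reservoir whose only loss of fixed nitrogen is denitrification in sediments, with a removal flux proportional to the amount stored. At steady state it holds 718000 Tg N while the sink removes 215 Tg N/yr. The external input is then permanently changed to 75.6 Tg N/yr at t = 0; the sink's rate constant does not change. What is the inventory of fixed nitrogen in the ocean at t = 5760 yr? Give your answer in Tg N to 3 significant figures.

τ = M₀/F₀ = 718000/215 = 3340 yr; rate constant k = 1/τ.
New steady state M_∞ = F₁/k = F₁·τ = 75.6 × 3340 = 252470 Tg N.
M(t) = M_∞ + (M₀ − M_∞)·e^(−t/τ); t/τ = 5760/3340 = 1.725, so e^(−t/τ) = 0.1782.
M(t) = 252470 + 465500 × 0.1782 = 335430 Tg N.

335000 Tg N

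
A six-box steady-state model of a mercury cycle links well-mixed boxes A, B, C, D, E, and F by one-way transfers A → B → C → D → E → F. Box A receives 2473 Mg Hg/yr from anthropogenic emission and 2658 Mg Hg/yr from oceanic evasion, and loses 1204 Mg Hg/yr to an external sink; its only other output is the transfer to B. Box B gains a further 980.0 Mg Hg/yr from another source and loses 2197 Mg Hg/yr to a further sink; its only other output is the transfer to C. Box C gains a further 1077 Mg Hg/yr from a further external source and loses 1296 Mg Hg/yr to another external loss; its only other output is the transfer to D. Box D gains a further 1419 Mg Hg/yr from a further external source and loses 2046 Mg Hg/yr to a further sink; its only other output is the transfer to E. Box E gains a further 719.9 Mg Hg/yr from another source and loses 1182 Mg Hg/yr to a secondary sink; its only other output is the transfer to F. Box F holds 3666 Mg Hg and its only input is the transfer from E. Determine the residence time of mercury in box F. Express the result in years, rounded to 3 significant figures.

2.62 yr

Box A: F(A→B) = (2473 + 2658) − 1204 = 3927.0 Mg Hg/yr.
Box B: F(B→C) = (3927.0 + 980.0) − 2197 = 2710.0 Mg Hg/yr.
Box C: F(C→D) = (2710.0 + 1077) − 1296 = 2491.0 Mg Hg/yr.
Box D: F(D→E) = (2491.0 + 1419) − 2046 = 1864.0 Mg Hg/yr.
Box E: F(E→F) = (1864.0 + 719.9) − 1182 = 1401.9 Mg Hg/yr.
Box F throughput = its input = 1401.9 Mg Hg/yr; τ = 3666 / 1401.9 = 2.615 yr.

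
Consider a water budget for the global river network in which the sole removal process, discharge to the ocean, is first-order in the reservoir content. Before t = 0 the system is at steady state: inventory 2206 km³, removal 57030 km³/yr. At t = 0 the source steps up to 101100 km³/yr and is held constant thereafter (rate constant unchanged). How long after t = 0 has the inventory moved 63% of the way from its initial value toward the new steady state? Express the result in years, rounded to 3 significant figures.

τ = M₀/F₀ = 2206/57030 = 0.03868 yr.
The remaining gap fraction is e^(−t/τ); 63% covered ⇒ e^(−t/τ) = 0.370.
t = −τ ln(0.370) = 0.03868 × 0.9943 = 0.03846 yr.

0.0385 yr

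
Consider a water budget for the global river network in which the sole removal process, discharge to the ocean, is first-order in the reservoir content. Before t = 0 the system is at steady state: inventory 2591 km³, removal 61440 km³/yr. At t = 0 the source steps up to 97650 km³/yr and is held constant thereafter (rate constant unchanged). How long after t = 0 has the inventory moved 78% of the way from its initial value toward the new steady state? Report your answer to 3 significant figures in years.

τ = M₀/F₀ = 2591/61440 = 0.04217 yr.
The remaining gap fraction is e^(−t/τ); 78% covered ⇒ e^(−t/τ) = 0.220.
t = −τ ln(0.220) = 0.04217 × 1.514 = 0.06385 yr.

0.0639 yr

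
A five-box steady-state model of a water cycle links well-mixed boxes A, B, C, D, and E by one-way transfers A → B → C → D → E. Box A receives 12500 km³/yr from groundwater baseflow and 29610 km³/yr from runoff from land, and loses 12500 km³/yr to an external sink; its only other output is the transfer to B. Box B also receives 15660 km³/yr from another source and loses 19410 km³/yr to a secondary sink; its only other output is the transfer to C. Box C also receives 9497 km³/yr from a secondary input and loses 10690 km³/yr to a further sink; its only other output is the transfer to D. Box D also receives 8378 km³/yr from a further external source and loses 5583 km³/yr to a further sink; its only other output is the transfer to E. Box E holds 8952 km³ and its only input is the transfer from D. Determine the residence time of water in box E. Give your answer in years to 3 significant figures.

0.326 yr

Box A: F(A→B) = (12500 + 29610) − 12500 = 29610 km³/yr.
Box B: F(B→C) = (29610 + 15660) − 19410 = 25860 km³/yr.
Box C: F(C→D) = (25860 + 9497) − 10690 = 24667 km³/yr.
Box D: F(D→E) = (24667 + 8378) − 5583 = 27462 km³/yr.
Box E throughput = its input = 27462 km³/yr; τ = 8952 / 27462 = 0.3260 yr.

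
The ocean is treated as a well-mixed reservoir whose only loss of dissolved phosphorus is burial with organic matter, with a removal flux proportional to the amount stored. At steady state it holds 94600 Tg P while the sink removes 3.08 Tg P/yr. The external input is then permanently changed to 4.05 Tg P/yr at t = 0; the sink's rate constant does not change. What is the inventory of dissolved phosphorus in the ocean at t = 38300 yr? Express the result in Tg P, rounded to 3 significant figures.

116000 Tg P

The sink rate constant is k = F₀/M₀ = 3.08/94600 = 3.256×10^-5 yr⁻¹.
Solving dM/dt = F₁ − kM with M(0) = M₀ gives M(t) = F₁/k + (M₀ − F₁/k)·e^(−kt).
F₁/k = 4.05/3.256×10^-5 = 124390 Tg P; kt = 3.256×10^-5 × 38300 = 1.247, e^(−kt) = 0.2874.
M(38300) = 124390 + (94600 − 124390) × 0.2874 = 124390 − 8562 = 115830 Tg P.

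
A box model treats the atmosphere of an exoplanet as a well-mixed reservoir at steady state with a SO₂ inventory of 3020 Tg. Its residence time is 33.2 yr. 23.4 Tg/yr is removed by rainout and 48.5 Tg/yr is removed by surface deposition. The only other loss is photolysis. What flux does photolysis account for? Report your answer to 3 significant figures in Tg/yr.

Total removal F = M/τ = 3020 / 33.2 = 90.96 Tg/yr.
Photolysis = F − (23.4 + 48.5) = 90.96 − 71.90 = 19.06 Tg/yr.

19.1 Tg/yr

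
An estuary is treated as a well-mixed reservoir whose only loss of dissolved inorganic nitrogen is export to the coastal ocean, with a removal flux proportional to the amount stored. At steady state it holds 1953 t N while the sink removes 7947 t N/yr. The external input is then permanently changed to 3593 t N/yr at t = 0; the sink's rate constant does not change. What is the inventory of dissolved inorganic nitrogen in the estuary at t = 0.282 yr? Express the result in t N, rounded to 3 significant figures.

Residence time τ = M₀/F₀ = 0.2458 yr. The eventual steady state is M_∞ = M₀·(F₁/F₀) = 1953 × 3593/7947 = 882.99 t N.
The anomaly ΔM(t) = M(t) − M_∞ decays as ΔM₀·e^(−t/τ) with ΔM₀ = 1953 − 882.99 = 1070 t N.
At t = 0.282 yr, e^(−t/τ) = e^(−1.147) = 0.3174, so ΔM = 339.7 t N and M = 882.99 + 339.7 = 1222.6 t N.

1220 t N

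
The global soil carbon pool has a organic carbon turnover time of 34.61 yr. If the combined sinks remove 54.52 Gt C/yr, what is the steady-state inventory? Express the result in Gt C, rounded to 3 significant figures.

τ = M/F ⇒ M = τ × F = 34.61 × 54.52 = 1887 Gt C.

1890 Gt C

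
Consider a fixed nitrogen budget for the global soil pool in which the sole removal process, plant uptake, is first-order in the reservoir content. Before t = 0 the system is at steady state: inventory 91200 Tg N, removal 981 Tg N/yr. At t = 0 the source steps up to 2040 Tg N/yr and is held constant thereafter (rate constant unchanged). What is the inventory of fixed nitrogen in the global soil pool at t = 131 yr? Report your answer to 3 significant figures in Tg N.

166000 Tg N

The sink rate constant is k = F₀/M₀ = 981/91200 = 0.01076 yr⁻¹.
Solving dM/dt = F₁ − kM with M(0) = M₀ gives M(t) = F₁/k + (M₀ − F₁/k)·e^(−kt).
F₁/k = 2040/0.01076 = 189650 Tg N; kt = 0.01076 × 131 = 1.409, e^(−kt) = 0.2444.
M(131) = 189650 + (91200 − 189650) × 0.2444 = 189650 − 24060 = 165590 Tg N.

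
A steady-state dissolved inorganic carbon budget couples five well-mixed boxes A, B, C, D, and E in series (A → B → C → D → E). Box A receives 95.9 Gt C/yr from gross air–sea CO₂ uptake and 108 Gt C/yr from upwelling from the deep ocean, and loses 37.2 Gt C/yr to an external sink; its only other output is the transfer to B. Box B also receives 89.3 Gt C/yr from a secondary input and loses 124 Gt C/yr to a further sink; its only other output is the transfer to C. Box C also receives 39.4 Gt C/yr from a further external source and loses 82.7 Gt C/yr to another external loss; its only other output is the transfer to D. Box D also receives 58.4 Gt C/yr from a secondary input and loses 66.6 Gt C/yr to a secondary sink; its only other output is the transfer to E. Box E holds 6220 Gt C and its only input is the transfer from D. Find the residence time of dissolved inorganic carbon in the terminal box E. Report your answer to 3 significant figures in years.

77.3 yr

Box A: F(A→B) = (95.9 + 108) − 37.2 = 166.70 Gt C/yr.
Box B: F(B→C) = (166.70 + 89.3) − 124 = 132.00 Gt C/yr.
Box C: F(C→D) = (132.00 + 39.4) − 82.7 = 88.700 Gt C/yr.
Box D: F(D→E) = (88.700 + 58.4) − 66.6 = 80.500 Gt C/yr.
Box E throughput = its input = 80.500 Gt C/yr; τ = 6220 / 80.500 = 77.27 yr.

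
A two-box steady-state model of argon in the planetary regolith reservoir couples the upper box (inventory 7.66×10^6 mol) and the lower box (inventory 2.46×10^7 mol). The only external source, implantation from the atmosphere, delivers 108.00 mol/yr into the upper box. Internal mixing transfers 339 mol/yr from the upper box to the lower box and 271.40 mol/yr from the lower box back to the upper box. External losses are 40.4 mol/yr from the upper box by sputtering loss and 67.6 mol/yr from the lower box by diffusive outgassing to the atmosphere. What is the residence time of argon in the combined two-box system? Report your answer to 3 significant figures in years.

299000 yr

For the system as a whole, the A↔B exchange is internal and contributes nothing to the throughput; only the external sinks remove mass.
M_total = 7.66×10^6 + 2.46×10^7 = 3.2260×10^7 mol.
ΣF_external_out = 40.4 + 67.6 = 108.00 mol/yr.
τ = M_total / ΣF_ext = 3.2260×10^7 / 108.00 = 298700 yr.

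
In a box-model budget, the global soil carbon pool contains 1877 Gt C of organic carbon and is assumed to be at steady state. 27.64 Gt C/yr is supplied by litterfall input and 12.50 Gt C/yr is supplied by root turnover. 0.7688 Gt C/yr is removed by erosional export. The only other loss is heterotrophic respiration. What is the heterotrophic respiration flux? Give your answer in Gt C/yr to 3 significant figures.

At steady state ΣF_in = ΣF_out.
ΣF_in = 27.64 + 12.50 = 40.140 Gt C/yr.
Heterotrophic respiration flux = ΣF_in − (0.7688) = 40.140 − 0.7688 = 39.37 Gt C/yr.

39.4 Gt C/yr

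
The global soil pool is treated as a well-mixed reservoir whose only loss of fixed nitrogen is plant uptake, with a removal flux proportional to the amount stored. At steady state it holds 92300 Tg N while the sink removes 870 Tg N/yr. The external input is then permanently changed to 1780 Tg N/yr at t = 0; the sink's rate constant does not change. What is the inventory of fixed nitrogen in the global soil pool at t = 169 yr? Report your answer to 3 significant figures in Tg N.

Residence time τ = M₀/F₀ = 106.1 yr. The eventual steady state is M_∞ = M₀·(F₁/F₀) = 92300 × 1780/870 = 188840 Tg N.
The anomaly ΔM(t) = M(t) − M_∞ decays as ΔM₀·e^(−t/τ) with ΔM₀ = 92300 − 188840 = −96540 Tg N.
At t = 169 yr, e^(−t/τ) = e^(−1.593) = 0.2033, so ΔM = −19630 Tg N and M = 188840 − 19630 = 169210 Tg N.

169000 Tg N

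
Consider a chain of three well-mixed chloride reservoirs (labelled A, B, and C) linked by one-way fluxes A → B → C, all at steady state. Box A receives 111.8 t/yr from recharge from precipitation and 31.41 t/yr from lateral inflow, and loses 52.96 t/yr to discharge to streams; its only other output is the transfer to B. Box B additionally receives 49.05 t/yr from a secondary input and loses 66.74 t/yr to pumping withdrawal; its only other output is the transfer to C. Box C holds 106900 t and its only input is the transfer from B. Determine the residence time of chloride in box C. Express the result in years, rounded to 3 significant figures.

1470 yr

Box A: F(A→B) = (111.8 + 31.41) − 52.96 = 90.250 t/yr.
Box B: F(B→C) = (90.250 + 49.05) − 66.74 = 72.560 t/yr.
Box C throughput = its input = 72.560 t/yr; τ = 106900 / 72.560 = 1473 yr.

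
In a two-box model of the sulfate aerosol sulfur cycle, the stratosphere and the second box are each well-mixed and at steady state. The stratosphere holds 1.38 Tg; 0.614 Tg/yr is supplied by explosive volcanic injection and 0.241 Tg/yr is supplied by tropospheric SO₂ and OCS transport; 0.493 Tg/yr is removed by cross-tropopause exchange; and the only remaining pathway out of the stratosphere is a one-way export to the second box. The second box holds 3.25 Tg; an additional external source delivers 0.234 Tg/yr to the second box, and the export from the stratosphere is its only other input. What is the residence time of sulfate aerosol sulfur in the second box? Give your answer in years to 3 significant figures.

5.45 yr

Balance the stratosphere: ΣF_in = 0.614 + 0.241 = 0.85500 Tg/yr.
Export to the second box = ΣF_in − (0.493) = 0.36200 Tg/yr.
Total input to the second box = 0.36200 + 0.234 = 0.59600 Tg/yr; at steady state this equals its total output.
τ = M / F = 3.25 / 0.59600 = 5.453 yr.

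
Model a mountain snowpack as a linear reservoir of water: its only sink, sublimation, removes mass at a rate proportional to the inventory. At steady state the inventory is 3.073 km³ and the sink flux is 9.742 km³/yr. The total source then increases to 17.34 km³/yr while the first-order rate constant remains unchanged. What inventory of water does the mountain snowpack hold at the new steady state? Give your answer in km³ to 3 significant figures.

5.47 km³

Rate constant k = F/M = 9.742 / 3.073 = 3.170 yr⁻¹.
At the new steady state, source = k·M_new ⇒ M_new = 17.34 / 3.170 = 5.470 km³.
(Equivalently M_new = M × F_new/F_old = 3.073 × 17.34/9.742.)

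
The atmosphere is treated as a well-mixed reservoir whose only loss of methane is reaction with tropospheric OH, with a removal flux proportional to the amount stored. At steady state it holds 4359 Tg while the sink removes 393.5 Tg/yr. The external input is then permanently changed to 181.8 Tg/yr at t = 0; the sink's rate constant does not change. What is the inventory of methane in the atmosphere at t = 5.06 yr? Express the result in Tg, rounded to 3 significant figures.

The sink rate constant is k = F₀/M₀ = 393.5/4359 = 0.09027 yr⁻¹.
Solving dM/dt = F₁ − kM with M(0) = M₀ gives M(t) = F₁/k + (M₀ − F₁/k)·e^(−kt).
F₁/k = 181.8/0.09027 = 2013.9 Tg; kt = 0.09027 × 5.06 = 0.4568, e^(−kt) = 0.6333.
M(5.06) = 2013.9 + (4359 − 2013.9) × 0.6333 = 2013.9 + 1485 = 3499.1 Tg.

3500 Tg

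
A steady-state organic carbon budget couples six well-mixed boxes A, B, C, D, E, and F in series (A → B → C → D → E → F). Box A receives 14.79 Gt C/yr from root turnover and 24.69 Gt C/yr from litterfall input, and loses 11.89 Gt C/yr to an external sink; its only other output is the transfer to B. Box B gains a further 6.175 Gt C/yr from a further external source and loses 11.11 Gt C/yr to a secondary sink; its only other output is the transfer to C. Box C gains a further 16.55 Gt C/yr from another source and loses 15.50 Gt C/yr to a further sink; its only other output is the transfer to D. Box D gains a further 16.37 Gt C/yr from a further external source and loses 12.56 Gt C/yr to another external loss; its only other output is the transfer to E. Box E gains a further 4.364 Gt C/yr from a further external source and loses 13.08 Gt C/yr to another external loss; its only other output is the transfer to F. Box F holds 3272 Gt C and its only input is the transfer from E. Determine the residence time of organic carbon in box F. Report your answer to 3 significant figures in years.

Box A: F(A→B) = (14.79 + 24.69) − 11.89 = 27.590 Gt C/yr.
Box B: F(B→C) = (27.590 + 6.175) − 11.11 = 22.655 Gt C/yr.
Box C: F(C→D) = (22.655 + 16.55) − 15.50 = 23.705 Gt C/yr.
Box D: F(D→E) = (23.705 + 16.37) − 12.56 = 27.515 Gt C/yr.
Box E: F(E→F) = (27.515 + 4.364) − 13.08 = 18.799 Gt C/yr.
Box F throughput = its input = 18.799 Gt C/yr; τ = 3272 / 18.799 = 174.1 yr.

174 yr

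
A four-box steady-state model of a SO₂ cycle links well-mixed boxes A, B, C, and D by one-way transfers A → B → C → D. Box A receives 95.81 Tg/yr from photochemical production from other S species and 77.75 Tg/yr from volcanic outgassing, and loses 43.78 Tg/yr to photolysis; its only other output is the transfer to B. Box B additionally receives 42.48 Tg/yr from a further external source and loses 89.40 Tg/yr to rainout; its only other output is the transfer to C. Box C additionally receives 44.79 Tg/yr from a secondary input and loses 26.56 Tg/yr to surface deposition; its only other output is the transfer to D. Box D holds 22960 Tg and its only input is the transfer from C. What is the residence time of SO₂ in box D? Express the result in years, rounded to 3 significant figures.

Box A: F(A→B) = (95.81 + 77.75) − 43.78 = 129.78 Tg/yr.
Box B: F(B→C) = (129.78 + 42.48) − 89.40 = 82.860 Tg/yr.
Box C: F(C→D) = (82.860 + 44.79) − 26.56 = 101.09 Tg/yr.
Box D throughput = its input = 101.09 Tg/yr; τ = 22960 / 101.09 = 227.1 yr.

227 yr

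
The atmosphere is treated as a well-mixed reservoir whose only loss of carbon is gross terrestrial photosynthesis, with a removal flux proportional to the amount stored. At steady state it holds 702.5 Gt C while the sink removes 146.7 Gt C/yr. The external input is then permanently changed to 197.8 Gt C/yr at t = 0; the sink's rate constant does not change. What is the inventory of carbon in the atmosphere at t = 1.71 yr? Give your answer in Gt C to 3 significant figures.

776 Gt C

Residence time τ = M₀/F₀ = 4.789 yr. The eventual steady state is M_∞ = M₀·(F₁/F₀) = 702.5 × 197.8/146.7 = 947.20 Gt C.
The anomaly ΔM(t) = M(t) − M_∞ decays as ΔM₀·e^(−t/τ) with ΔM₀ = 702.5 − 947.20 = −244.7 Gt C.
At t = 1.71 yr, e^(−t/τ) = e^(−0.3571) = 0.6997, so ΔM = −171.2 Gt C and M = 947.20 − 171.2 = 775.98 Gt C.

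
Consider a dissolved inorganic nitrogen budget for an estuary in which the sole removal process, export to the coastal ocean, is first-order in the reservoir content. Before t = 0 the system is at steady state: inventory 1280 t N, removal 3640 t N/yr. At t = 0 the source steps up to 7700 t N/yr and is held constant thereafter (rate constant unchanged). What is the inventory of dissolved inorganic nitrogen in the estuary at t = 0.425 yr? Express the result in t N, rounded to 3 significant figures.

The sink rate constant is k = F₀/M₀ = 3640/1280 = 2.844 yr⁻¹.
Solving dM/dt = F₁ − kM with M(0) = M₀ gives M(t) = F₁/k + (M₀ − F₁/k)·e^(−kt).
F₁/k = 7700/2.844 = 2707.7 t N; kt = 2.844 × 0.425 = 1.209, e^(−kt) = 0.2986.
M(0.425) = 2707.7 + (1280 − 2707.7) × 0.2986 = 2707.7 − 426.3 = 2281.4 t N.

2280 t N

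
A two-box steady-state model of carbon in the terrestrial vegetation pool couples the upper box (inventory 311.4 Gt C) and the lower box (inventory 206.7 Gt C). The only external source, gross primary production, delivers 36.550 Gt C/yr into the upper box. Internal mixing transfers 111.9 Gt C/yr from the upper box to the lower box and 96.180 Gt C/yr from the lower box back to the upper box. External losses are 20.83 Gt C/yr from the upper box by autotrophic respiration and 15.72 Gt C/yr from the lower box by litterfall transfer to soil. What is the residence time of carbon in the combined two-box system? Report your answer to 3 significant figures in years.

Treat the two boxes together as one reservoir: the mixing fluxes between them are internal recycling, so τ = ΣM / Σ(external losses).
M_total = 311.4 + 206.7 = 518.10 Gt C.
ΣF_external_out = 20.83 + 15.72 = 36.550 Gt C/yr.
τ = M_total / ΣF_ext = 518.10 / 36.550 = 14.18 yr.

14.2 yr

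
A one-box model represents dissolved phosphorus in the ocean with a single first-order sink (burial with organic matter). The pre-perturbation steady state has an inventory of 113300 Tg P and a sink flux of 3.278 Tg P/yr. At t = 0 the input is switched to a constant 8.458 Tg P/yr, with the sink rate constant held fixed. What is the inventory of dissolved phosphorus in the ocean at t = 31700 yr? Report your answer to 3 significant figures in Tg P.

221000 Tg P

Residence time τ = M₀/F₀ = 34560 yr. The eventual steady state is M_∞ = M₀·(F₁/F₀) = 113300 × 8.458/3.278 = 292340 Tg P.
The anomaly ΔM(t) = M(t) − M_∞ decays as ΔM₀·e^(−t/τ) with ΔM₀ = 113300 − 292340 = −179000 Tg P.
At t = 31700 yr, e^(−t/τ) = e^(−0.9171) = 0.3997, so ΔM = −71550 Tg P and M = 292340 − 71550 = 220790 Tg P.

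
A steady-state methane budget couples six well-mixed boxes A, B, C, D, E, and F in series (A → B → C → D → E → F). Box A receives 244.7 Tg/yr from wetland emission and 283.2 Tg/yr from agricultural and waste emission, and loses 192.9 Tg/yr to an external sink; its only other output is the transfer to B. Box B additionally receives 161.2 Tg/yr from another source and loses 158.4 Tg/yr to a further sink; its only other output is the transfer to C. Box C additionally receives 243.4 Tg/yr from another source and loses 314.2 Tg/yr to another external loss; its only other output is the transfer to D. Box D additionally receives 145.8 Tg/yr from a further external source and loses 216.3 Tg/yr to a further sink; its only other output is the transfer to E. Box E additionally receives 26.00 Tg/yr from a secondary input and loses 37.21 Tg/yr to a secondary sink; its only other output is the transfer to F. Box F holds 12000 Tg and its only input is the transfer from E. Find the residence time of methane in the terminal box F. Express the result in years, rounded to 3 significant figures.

64.8 yr

Box A: F(A→B) = (244.7 + 283.2) − 192.9 = 335.00 Tg/yr.
Box B: F(B→C) = (335.00 + 161.2) − 158.4 = 337.80 Tg/yr.
Box C: F(C→D) = (337.80 + 243.4) − 314.2 = 267.00 Tg/yr.
Box D: F(D→E) = (267.00 + 145.8) − 216.3 = 196.50 Tg/yr.
Box E: F(E→F) = (196.50 + 26.00) − 37.21 = 185.29 Tg/yr.
Box F throughput = its input = 185.29 Tg/yr; τ = 12000 / 185.29 = 64.76 yr.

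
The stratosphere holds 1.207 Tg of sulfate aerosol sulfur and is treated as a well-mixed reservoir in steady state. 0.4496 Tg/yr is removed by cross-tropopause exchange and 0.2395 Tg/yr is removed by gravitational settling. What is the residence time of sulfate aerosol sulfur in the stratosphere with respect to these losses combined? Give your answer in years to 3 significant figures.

1.75 yr

Total removal = 0.4496 + 0.2395 = 0.68910 Tg/yr.
τ = M / ΣF_out = 1.207 / 0.68910 = 1.752 yr.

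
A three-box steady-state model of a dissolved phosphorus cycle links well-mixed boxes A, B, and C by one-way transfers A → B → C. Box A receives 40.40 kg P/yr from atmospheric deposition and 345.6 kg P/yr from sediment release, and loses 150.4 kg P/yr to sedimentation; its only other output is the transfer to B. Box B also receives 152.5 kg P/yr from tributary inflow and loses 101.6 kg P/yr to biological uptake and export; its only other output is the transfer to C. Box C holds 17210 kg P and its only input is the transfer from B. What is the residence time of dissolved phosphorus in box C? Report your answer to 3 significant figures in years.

Box A: F(A→B) = (40.40 + 345.6) − 150.4 = 235.60 kg P/yr.
Box B: F(B→C) = (235.60 + 152.5) − 101.6 = 286.50 kg P/yr.
Box C throughput = its input = 286.50 kg P/yr; τ = 17210 / 286.50 = 60.07 yr.

60.1 yr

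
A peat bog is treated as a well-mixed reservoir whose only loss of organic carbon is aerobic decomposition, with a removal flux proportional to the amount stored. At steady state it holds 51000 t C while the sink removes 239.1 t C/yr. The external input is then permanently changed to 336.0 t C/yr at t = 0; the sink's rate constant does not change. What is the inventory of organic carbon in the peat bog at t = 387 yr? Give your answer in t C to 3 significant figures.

68300 t C

The sink rate constant is k = F₀/M₀ = 239.1/51000 = 0.004688 yr⁻¹.
Solving dM/dt = F₁ − kM with M(0) = M₀ gives M(t) = F₁/k + (M₀ − F₁/k)·e^(−kt).
F₁/k = 336.0/0.004688 = 71669 t C; kt = 0.004688 × 387 = 1.814, e^(−kt) = 0.1629.
M(387) = 71669 + (51000 − 71669) × 0.1629 = 71669 − 3368 = 68301 t C.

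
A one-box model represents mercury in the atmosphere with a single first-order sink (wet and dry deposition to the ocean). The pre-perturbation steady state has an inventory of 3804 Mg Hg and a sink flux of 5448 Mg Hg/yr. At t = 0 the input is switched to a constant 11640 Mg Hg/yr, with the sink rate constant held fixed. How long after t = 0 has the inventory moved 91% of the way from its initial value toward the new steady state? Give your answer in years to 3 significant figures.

τ = M₀/F₀ = 3804/5448 = 0.6982 yr.
The remaining gap fraction is e^(−t/τ); 91% covered ⇒ e^(−t/τ) = 0.0900.
t = −τ ln(0.0900) = 0.6982 × 2.408 = 1.681 yr.

1.68 yr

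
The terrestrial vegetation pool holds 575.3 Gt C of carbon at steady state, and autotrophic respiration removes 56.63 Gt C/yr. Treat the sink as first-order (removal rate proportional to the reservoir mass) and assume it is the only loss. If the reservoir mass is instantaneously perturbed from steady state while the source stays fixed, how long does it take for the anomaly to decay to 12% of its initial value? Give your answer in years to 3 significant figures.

21.5 yr

For a linear reservoir the anomaly decays as exp(−t/τ) with τ = M/F = 575.3/56.63 = 10.16 yr.
exp(−t/τ) = 0.12 ⇒ t = −τ ln(0.12) = 10.16 × 2.120 = 21.54 yr.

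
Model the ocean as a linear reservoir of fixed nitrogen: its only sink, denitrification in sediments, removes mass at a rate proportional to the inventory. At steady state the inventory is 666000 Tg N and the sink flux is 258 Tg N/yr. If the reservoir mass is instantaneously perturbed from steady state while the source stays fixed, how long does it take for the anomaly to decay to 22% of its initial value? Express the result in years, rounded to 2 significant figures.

For a linear reservoir the anomaly decays as exp(−t/τ) with τ = M/F = 666000/258 = 2581 yr.
exp(−t/τ) = 0.22 ⇒ t = −τ ln(0.22) = 2581 × 1.514 = 3909 yr.

3900 yr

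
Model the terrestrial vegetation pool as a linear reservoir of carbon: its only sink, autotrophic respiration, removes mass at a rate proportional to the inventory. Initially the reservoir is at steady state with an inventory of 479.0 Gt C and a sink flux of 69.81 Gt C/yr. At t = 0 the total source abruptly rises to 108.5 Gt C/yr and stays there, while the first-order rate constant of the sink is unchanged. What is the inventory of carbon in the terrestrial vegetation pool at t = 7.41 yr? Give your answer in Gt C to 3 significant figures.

654 Gt C

τ = M₀/F₀ = 479.0/69.81 = 6.861 yr; rate constant k = 1/τ.
New steady state M_∞ = F₁/k = F₁·τ = 108.5 × 6.861 = 744.47 Gt C.
M(t) = M_∞ + (M₀ − M_∞)·e^(−t/τ); t/τ = 7.41/6.861 = 1.080, so e^(−t/τ) = 0.3396.
M(t) = 744.47 − 265.5 × 0.3396 = 654.31 Gt C.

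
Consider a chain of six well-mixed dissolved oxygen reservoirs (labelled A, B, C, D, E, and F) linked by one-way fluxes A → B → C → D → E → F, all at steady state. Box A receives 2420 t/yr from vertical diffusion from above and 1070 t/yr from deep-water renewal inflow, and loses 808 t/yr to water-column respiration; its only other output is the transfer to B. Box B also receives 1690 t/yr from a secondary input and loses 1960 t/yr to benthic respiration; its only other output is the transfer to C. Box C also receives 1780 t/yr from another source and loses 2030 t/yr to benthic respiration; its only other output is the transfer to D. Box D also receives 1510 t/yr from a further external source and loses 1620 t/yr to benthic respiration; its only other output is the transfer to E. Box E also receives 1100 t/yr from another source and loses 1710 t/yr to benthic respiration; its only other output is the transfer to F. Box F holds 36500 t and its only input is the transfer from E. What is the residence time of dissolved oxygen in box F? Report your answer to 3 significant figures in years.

Box A: F(A→B) = (2420 + 1070) − 808 = 2682.0 t/yr.
Box B: F(B→C) = (2682.0 + 1690) − 1960 = 2412.0 t/yr.
Box C: F(C→D) = (2412.0 + 1780) − 2030 = 2162.0 t/yr.
Box D: F(D→E) = (2162.0 + 1510) − 1620 = 2052.0 t/yr.
Box E: F(E→F) = (2052.0 + 1100) − 1710 = 1442.0 t/yr.
Box F throughput = its input = 1442.0 t/yr; τ = 36500 / 1442.0 = 25.31 yr.

25.3 yr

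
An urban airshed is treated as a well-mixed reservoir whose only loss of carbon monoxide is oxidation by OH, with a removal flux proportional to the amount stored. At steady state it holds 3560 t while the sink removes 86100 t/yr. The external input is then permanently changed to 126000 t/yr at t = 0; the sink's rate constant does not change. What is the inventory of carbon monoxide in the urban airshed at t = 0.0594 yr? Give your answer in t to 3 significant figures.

4820 t

Residence time τ = M₀/F₀ = 0.04135 yr. The eventual steady state is M_∞ = M₀·(F₁/F₀) = 3560 × 126000/86100 = 5209.8 t.
The anomaly ΔM(t) = M(t) − M_∞ decays as ΔM₀·e^(−t/τ) with ΔM₀ = 3560 − 5209.8 = −1650 t.
At t = 0.0594 yr, e^(−t/τ) = e^(−1.437) = 0.2377, so ΔM = −392.2 t and M = 5209.8 − 392.2 = 4817.6 t.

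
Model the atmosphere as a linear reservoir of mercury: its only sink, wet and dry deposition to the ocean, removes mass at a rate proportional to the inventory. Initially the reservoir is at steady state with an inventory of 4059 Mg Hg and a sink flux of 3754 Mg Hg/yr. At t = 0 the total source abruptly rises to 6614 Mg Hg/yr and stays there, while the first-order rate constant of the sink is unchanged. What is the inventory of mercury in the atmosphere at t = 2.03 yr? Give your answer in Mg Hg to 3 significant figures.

6680 Mg Hg

Residence time τ = M₀/F₀ = 1.081 yr. The eventual steady state is M_∞ = M₀·(F₁/F₀) = 4059 × 6614/3754 = 7151.4 Mg Hg.
The anomaly ΔM(t) = M(t) − M_∞ decays as ΔM₀·e^(−t/τ) with ΔM₀ = 4059 − 7151.4 = −3092 Mg Hg.
At t = 2.03 yr, e^(−t/τ) = e^(−1.877) = 0.1530, so ΔM = −473.1 Mg Hg and M = 7151.4 − 473.1 = 6678.3 Mg Hg.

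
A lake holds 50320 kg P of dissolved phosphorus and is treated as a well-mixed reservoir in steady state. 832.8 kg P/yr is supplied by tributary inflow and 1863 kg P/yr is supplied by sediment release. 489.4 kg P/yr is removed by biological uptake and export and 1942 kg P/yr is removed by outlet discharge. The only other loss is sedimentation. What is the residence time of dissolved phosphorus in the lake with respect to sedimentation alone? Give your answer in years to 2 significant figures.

At steady state ΣF_in = ΣF_out.
ΣF_in = 832.8 + 1863 = 2695.8 kg P/yr.
Sedimentation flux = ΣF_in − (489.4 + 1942) = 2695.8 − 2431 = 264.4 kg P/yr.
τ = M / F = 50320 / 264.4 = 190.3 yr.

190 yr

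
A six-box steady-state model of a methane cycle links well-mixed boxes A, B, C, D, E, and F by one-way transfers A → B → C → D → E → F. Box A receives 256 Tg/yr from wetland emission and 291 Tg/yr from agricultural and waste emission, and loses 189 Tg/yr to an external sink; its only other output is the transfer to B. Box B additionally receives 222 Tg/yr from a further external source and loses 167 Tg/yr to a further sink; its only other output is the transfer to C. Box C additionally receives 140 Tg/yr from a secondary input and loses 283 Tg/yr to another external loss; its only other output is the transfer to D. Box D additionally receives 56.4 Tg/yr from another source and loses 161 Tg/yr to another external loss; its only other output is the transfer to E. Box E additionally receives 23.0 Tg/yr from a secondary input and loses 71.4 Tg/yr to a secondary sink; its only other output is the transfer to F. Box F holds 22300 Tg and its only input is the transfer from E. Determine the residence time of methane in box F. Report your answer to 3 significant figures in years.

Box A: F(A→B) = (256 + 291) − 189 = 358.00 Tg/yr.
Box B: F(B→C) = (358.00 + 222) − 167 = 413.00 Tg/yr.
Box C: F(C→D) = (413.00 + 140) − 283 = 270.00 Tg/yr.
Box D: F(D→E) = (270.00 + 56.4) − 161 = 165.40 Tg/yr.
Box E: F(E→F) = (165.40 + 23.0) − 71.4 = 117.00 Tg/yr.
Box F throughput = its input = 117.00 Tg/yr; τ = 22300 / 117.00 = 190.6 yr.

191 yr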